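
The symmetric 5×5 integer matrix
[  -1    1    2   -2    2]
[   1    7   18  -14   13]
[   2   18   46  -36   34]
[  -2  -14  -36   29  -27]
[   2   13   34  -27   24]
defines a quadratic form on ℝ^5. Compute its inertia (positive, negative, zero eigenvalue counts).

Answer: (3, 2, 0)

Derivation:
step 0: pivot -1 → sign −
step 1: pivot 8 → sign +
step 2: pivot 1 → sign +
step 3: pivot -9/8 → sign −
step 4: pivot 2/9 → sign +
signature = (3, 2, 0)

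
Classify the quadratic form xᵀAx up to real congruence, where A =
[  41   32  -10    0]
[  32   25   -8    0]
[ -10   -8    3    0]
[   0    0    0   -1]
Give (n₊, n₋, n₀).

Answer: (2, 2, 0)

Derivation:
step 0: pivot 41 → sign +
step 1: pivot 1/41 → sign +
step 2: pivot -1 → sign −
step 3: pivot -1 → sign −
signature = (2, 2, 0)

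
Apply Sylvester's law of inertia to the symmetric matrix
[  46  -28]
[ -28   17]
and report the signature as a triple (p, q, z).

step 0: pivot 46 → sign +
step 1: pivot -1/23 → sign −
signature = (1, 1, 0)

Answer: (1, 1, 0)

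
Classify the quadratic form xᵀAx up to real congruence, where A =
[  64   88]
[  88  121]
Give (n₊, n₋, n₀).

step 0: pivot 64 → sign +
step 1: row/col 1 already zero → sign 0
signature = (1, 0, 1)

Answer: (1, 0, 1)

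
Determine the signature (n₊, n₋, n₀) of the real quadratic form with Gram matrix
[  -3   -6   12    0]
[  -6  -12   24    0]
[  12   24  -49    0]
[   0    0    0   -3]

step 0: pivot -3 → sign −
step 1: pivot -1 → sign −
step 2: pivot -3 → sign −
step 3: row/col 3 already zero → sign 0
signature = (0, 3, 1)

Answer: (0, 3, 1)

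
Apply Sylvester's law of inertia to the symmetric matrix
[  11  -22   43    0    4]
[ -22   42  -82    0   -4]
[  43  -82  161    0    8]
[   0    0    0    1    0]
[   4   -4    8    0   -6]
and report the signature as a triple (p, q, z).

Answer: (4, 1, 0)

Derivation:
step 0: pivot 11 → sign +
step 1: pivot -2 → sign −
step 2: pivot 10/11 → sign +
step 3: pivot 1 → sign +
step 4: pivot 2/5 → sign +
signature = (4, 1, 0)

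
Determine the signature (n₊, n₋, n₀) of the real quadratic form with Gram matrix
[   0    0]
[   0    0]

step 0: row/col 0 already zero → sign 0
step 1: row/col 1 already zero → sign 0
signature = (0, 0, 2)

Answer: (0, 0, 2)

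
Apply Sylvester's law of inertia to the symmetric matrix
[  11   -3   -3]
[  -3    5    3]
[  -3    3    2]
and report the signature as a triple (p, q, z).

Answer: (3, 0, 0)

Derivation:
step 0: pivot 11 → sign +
step 1: pivot 46/11 → sign +
step 2: pivot 1/23 → sign +
signature = (3, 0, 0)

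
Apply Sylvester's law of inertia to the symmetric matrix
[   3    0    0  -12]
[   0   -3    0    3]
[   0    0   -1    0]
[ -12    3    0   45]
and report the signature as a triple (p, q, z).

Answer: (1, 2, 1)

Derivation:
step 0: pivot 3 → sign +
step 1: pivot -3 → sign −
step 2: pivot -1 → sign −
step 3: row/col 3 already zero → sign 0
signature = (1, 2, 1)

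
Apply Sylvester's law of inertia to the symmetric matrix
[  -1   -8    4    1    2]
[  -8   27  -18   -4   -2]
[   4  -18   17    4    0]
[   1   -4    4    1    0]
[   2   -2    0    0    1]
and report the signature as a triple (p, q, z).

Answer: (4, 1, 0)

Derivation:
step 0: pivot -1 → sign −
step 1: pivot 91 → sign +
step 2: pivot 503/91 → sign +
step 3: pivot 30/503 → sign +
step 4: pivot 3/5 → sign +
signature = (4, 1, 0)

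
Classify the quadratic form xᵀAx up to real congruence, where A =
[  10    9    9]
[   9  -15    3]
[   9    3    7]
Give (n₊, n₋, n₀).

Answer: (2, 1, 0)

Derivation:
step 0: pivot 10 → sign +
step 1: pivot -231/10 → sign −
step 2: pivot 2/77 → sign +
signature = (2, 1, 0)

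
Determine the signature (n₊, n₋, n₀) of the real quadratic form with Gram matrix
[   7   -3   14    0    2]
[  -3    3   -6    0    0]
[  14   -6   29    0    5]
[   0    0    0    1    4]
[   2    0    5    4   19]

step 0: pivot 7 → sign +
step 1: pivot 12/7 → sign +
step 2: pivot 1 → sign +
step 3: pivot 1 → sign +
step 4: pivot 1 → sign +
signature = (5, 0, 0)

Answer: (5, 0, 0)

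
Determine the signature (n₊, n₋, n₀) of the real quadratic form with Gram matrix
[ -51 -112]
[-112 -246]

Answer: (0, 2, 0)

Derivation:
step 0: pivot -51 → sign −
step 1: pivot -2/51 → sign −
signature = (0, 2, 0)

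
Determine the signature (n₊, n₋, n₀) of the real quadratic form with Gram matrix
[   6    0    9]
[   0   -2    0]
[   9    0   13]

Answer: (1, 2, 0)

Derivation:
step 0: pivot 6 → sign +
step 1: pivot -2 → sign −
step 2: pivot -1/2 → sign −
signature = (1, 2, 0)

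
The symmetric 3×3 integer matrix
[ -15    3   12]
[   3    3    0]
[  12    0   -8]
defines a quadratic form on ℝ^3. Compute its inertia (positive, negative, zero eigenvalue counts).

Answer: (1, 1, 1)

Derivation:
step 0: pivot -15 → sign −
step 1: pivot 18/5 → sign +
step 2: row/col 2 already zero → sign 0
signature = (1, 1, 1)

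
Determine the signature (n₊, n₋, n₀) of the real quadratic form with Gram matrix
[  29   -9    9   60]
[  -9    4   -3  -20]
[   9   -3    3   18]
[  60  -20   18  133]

Answer: (4, 0, 0)

Derivation:
step 0: pivot 29 → sign +
step 1: pivot 35/29 → sign +
step 2: pivot 6/35 → sign +
step 3: pivot 3 → sign +
signature = (4, 0, 0)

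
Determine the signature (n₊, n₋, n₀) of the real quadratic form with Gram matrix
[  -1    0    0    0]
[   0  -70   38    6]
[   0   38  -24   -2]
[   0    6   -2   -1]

step 0: pivot -1 → sign −
step 1: pivot -70 → sign −
step 2: pivot -118/35 → sign −
step 3: pivot -1/59 → sign −
signature = (0, 4, 0)

Answer: (0, 4, 0)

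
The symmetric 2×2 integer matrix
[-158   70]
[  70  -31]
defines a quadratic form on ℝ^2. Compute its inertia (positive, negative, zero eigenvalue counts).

step 0: pivot -158 → sign −
step 1: pivot 1/79 → sign +
signature = (1, 1, 0)

Answer: (1, 1, 0)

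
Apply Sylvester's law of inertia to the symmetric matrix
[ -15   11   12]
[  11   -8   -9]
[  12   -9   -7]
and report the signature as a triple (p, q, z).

Answer: (2, 1, 0)

Derivation:
step 0: pivot -15 → sign −
step 1: pivot 1/15 → sign +
step 2: pivot 2 → sign +
signature = (2, 1, 0)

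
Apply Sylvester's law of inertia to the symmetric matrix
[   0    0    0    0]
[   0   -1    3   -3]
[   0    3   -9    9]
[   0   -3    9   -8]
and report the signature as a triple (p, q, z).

step 0: pivot -1 → sign −
step 1: pivot 1 → sign +
step 2: row/col 2 already zero → sign 0
step 3: row/col 3 already zero → sign 0
signature = (1, 1, 2)

Answer: (1, 1, 2)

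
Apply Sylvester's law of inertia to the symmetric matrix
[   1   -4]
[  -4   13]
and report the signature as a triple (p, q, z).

step 0: pivot 1 → sign +
step 1: pivot -3 → sign −
signature = (1, 1, 0)

Answer: (1, 1, 0)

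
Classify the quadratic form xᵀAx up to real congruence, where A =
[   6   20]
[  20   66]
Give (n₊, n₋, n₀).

step 0: pivot 6 → sign +
step 1: pivot -2/3 → sign −
signature = (1, 1, 0)

Answer: (1, 1, 0)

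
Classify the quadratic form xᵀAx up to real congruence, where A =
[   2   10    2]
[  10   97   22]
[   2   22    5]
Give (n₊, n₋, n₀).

step 0: pivot 2 → sign +
step 1: pivot 47 → sign +
step 2: pivot -3/47 → sign −
signature = (2, 1, 0)

Answer: (2, 1, 0)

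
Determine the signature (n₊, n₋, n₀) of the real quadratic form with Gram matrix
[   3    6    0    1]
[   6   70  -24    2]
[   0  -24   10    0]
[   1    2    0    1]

Answer: (4, 0, 0)

Derivation:
step 0: pivot 3 → sign +
step 1: pivot 58 → sign +
step 2: pivot 2/29 → sign +
step 3: pivot 2/3 → sign +
signature = (4, 0, 0)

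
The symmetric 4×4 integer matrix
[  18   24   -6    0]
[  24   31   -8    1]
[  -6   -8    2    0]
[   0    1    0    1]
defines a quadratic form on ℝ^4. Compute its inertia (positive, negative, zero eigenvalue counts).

step 0: pivot 18 → sign +
step 1: pivot -1 → sign −
step 2: pivot 2 → sign +
step 3: row/col 3 already zero → sign 0
signature = (2, 1, 1)

Answer: (2, 1, 1)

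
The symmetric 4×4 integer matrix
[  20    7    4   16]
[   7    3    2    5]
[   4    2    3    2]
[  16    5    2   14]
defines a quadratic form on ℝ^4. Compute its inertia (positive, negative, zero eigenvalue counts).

Answer: (4, 0, 0)

Derivation:
step 0: pivot 20 → sign +
step 1: pivot 11/20 → sign +
step 2: pivot 17/11 → sign +
step 3: pivot 6/17 → sign +
signature = (4, 0, 0)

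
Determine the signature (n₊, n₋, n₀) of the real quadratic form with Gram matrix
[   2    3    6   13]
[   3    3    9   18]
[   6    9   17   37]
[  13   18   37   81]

step 0: pivot 2 → sign +
step 1: pivot -3/2 → sign −
step 2: pivot -1 → sign −
step 3: pivot 2 → sign +
signature = (2, 2, 0)

Answer: (2, 2, 0)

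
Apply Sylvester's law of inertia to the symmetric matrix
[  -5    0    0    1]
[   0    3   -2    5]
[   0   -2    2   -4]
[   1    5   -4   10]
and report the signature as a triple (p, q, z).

Answer: (3, 1, 0)

Derivation:
step 0: pivot -5 → sign −
step 1: pivot 3 → sign +
step 2: pivot 2/3 → sign +
step 3: pivot 6/5 → sign +
signature = (3, 1, 0)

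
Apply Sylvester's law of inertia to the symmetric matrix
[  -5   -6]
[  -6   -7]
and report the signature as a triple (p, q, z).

step 0: pivot -5 → sign −
step 1: pivot 1/5 → sign +
signature = (1, 1, 0)

Answer: (1, 1, 0)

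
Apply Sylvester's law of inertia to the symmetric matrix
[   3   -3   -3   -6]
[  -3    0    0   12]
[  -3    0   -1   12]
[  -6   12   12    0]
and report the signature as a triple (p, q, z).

step 0: pivot 3 → sign +
step 1: pivot -3 → sign −
step 2: pivot -1 → sign −
step 3: row/col 3 already zero → sign 0
signature = (1, 2, 1)

Answer: (1, 2, 1)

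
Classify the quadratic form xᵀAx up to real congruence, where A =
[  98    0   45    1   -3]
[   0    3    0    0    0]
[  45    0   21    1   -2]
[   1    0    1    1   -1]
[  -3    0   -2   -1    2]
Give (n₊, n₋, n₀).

Answer: (5, 0, 0)

Derivation:
step 0: pivot 98 → sign +
step 1: pivot 3 → sign +
step 2: pivot 33/98 → sign +
step 3: pivot 4/33 → sign +
step 4: pivot 3/4 → sign +
signature = (5, 0, 0)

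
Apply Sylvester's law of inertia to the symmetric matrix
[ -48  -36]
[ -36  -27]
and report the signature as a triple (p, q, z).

step 0: pivot -48 → sign −
step 1: row/col 1 already zero → sign 0
signature = (0, 1, 1)

Answer: (0, 1, 1)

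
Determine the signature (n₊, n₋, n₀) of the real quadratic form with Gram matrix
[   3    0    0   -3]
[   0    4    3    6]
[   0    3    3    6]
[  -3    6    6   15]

Answer: (3, 0, 1)

Derivation:
step 0: pivot 3 → sign +
step 1: pivot 4 → sign +
step 2: pivot 3/4 → sign +
step 3: row/col 3 already zero → sign 0
signature = (3, 0, 1)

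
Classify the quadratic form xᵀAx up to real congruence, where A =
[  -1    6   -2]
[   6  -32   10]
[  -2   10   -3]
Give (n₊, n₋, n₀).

Answer: (1, 1, 1)

Derivation:
step 0: pivot -1 → sign −
step 1: pivot 4 → sign +
step 2: row/col 2 already zero → sign 0
signature = (1, 1, 1)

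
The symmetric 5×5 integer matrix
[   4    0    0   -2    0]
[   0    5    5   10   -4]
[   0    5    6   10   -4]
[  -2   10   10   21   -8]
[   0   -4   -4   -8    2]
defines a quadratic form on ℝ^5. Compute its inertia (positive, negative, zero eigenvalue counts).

Answer: (3, 1, 1)

Derivation:
step 0: pivot 4 → sign +
step 1: pivot 5 → sign +
step 2: pivot 1 → sign +
step 3: pivot -6/5 → sign −
step 4: row/col 4 already zero → sign 0
signature = (3, 1, 1)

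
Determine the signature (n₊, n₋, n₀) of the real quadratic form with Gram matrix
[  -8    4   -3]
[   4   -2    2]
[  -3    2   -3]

step 0: pivot -8 → sign −
step 1: pivot -15/8 → sign −
step 2: pivot 2/15 → sign +
signature = (1, 2, 0)

Answer: (1, 2, 0)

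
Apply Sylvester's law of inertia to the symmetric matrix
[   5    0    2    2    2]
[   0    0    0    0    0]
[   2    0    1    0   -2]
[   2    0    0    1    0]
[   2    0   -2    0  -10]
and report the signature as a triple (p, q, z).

Answer: (2, 2, 1)

Derivation:
step 0: pivot 5 → sign +
step 1: pivot 1/5 → sign +
step 2: pivot -3 → sign −
step 3: pivot -2 → sign −
step 4: row/col 4 already zero → sign 0
signature = (2, 2, 1)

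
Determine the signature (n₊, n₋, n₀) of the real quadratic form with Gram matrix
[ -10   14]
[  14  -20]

step 0: pivot -10 → sign −
step 1: pivot -2/5 → sign −
signature = (0, 2, 0)

Answer: (0, 2, 0)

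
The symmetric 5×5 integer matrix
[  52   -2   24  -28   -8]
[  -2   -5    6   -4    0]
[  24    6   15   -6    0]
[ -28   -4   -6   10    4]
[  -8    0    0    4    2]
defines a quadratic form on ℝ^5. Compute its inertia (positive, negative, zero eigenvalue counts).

step 0: pivot 52 → sign +
step 1: pivot -66/13 → sign −
step 2: pivot 147/11 → sign +
step 3: pivot -2/147 → sign −
step 4: row/col 4 already zero → sign 0
signature = (2, 2, 1)

Answer: (2, 2, 1)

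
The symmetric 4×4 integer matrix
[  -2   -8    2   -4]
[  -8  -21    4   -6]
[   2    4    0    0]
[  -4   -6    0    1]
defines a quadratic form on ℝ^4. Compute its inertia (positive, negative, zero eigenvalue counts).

Answer: (2, 2, 0)

Derivation:
step 0: pivot -2 → sign −
step 1: pivot 11 → sign +
step 2: pivot 6/11 → sign +
step 3: pivot -1/3 → sign −
signature = (2, 2, 0)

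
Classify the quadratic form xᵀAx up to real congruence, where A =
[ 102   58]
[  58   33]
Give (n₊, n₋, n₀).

Answer: (2, 0, 0)

Derivation:
step 0: pivot 102 → sign +
step 1: pivot 1/51 → sign +
signature = (2, 0, 0)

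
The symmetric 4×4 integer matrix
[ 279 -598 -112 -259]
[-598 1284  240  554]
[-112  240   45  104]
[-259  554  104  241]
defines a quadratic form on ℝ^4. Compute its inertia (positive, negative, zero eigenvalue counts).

Answer: (3, 0, 1)

Derivation:
step 0: pivot 279 → sign +
step 1: pivot 632/279 → sign +
step 2: pivot 3/79 → sign +
step 3: row/col 3 already zero → sign 0
signature = (3, 0, 1)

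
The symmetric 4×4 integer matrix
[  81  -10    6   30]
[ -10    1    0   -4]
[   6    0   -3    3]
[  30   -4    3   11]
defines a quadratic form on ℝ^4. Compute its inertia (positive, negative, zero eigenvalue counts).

Answer: (2, 2, 0)

Derivation:
step 0: pivot 81 → sign +
step 1: pivot -19/81 → sign −
step 2: pivot -21/19 → sign −
step 3: pivot 2/7 → sign +
signature = (2, 2, 0)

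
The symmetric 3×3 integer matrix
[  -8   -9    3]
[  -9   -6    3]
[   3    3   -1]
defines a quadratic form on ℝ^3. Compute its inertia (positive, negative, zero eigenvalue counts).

step 0: pivot -8 → sign −
step 1: pivot 33/8 → sign +
step 2: pivot 1/11 → sign +
signature = (2, 1, 0)

Answer: (2, 1, 0)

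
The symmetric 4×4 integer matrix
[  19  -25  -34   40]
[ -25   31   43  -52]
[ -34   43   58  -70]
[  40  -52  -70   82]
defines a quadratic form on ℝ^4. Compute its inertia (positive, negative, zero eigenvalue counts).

step 0: pivot 19 → sign +
step 1: pivot -36/19 → sign −
step 2: pivot -5/4 → sign −
step 3: pivot -6/5 → sign −
signature = (1, 3, 0)

Answer: (1, 3, 0)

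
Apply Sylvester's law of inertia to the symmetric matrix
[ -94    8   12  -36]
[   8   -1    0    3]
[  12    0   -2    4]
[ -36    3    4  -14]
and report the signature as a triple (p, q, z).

Answer: (1, 3, 0)

Derivation:
step 0: pivot -94 → sign −
step 1: pivot -15/47 → sign −
step 2: pivot 14/5 → sign +
step 3: pivot -3/7 → sign −
signature = (1, 3, 0)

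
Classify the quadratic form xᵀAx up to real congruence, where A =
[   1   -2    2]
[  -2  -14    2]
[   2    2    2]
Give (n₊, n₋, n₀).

step 0: pivot 1 → sign +
step 1: pivot -18 → sign −
step 2: row/col 2 already zero → sign 0
signature = (1, 1, 1)

Answer: (1, 1, 1)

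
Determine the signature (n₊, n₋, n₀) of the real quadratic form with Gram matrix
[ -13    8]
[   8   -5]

step 0: pivot -13 → sign −
step 1: pivot -1/13 → sign −
signature = (0, 2, 0)

Answer: (0, 2, 0)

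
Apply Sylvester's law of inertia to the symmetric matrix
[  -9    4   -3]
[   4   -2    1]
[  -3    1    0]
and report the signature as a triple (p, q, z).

Answer: (1, 2, 0)

Derivation:
step 0: pivot -9 → sign −
step 1: pivot -2/9 → sign −
step 2: pivot 3/2 → sign +
signature = (1, 2, 0)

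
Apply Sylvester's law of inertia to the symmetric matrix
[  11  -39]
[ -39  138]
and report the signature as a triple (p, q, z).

Answer: (1, 1, 0)

Derivation:
step 0: pivot 11 → sign +
step 1: pivot -3/11 → sign −
signature = (1, 1, 0)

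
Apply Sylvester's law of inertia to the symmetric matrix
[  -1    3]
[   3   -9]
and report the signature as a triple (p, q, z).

Answer: (0, 1, 1)

Derivation:
step 0: pivot -1 → sign −
step 1: row/col 1 already zero → sign 0
signature = (0, 1, 1)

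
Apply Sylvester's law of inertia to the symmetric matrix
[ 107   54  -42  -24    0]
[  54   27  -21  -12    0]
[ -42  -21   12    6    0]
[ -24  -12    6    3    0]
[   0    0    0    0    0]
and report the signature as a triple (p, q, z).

step 0: pivot 107 → sign +
step 1: pivot -27/107 → sign −
step 2: pivot -13/3 → sign −
step 3: pivot 3/13 → sign +
step 4: row/col 4 already zero → sign 0
signature = (2, 2, 1)

Answer: (2, 2, 1)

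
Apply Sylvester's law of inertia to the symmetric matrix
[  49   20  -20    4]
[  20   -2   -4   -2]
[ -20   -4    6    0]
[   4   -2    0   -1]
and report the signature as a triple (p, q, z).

Answer: (2, 2, 0)

Derivation:
step 0: pivot 49 → sign +
step 1: pivot -498/49 → sign −
step 2: pivot -38/83 → sign −
step 3: pivot 1/57 → sign +
signature = (2, 2, 0)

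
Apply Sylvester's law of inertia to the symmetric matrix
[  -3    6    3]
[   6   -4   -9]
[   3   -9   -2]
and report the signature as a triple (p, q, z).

step 0: pivot -3 → sign −
step 1: pivot 8 → sign +
step 2: pivot -1/8 → sign −
signature = (1, 2, 0)

Answer: (1, 2, 0)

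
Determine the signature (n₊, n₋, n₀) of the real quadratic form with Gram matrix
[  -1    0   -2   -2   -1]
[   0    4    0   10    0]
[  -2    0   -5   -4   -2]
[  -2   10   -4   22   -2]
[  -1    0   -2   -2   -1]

Answer: (2, 2, 1)

Derivation:
step 0: pivot -1 → sign −
step 1: pivot 4 → sign +
step 2: pivot -1 → sign −
step 3: pivot 1 → sign +
step 4: row/col 4 already zero → sign 0
signature = (2, 2, 1)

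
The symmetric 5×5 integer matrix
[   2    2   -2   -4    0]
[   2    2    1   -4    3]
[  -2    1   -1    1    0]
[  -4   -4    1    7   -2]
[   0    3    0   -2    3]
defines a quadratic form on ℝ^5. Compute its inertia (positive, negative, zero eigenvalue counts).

step 0: pivot 2 → sign +
step 1: pivot -3 → sign −
step 2: pivot 3 → sign +
step 3: pivot -1 → sign −
step 4: pivot 1 → sign +
signature = (3, 2, 0)

Answer: (3, 2, 0)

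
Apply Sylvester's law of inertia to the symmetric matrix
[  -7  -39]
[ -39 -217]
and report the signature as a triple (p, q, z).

Answer: (1, 1, 0)

Derivation:
step 0: pivot -7 → sign −
step 1: pivot 2/7 → sign +
signature = (1, 1, 0)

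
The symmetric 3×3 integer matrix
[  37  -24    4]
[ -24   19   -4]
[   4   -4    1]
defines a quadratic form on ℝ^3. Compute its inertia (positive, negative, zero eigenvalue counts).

Answer: (2, 1, 0)

Derivation:
step 0: pivot 37 → sign +
step 1: pivot 127/37 → sign +
step 2: pivot -1/127 → sign −
signature = (2, 1, 0)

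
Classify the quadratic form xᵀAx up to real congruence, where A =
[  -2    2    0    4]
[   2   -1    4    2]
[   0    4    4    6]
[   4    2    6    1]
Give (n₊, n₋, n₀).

step 0: pivot -2 → sign −
step 1: pivot 1 → sign +
step 2: pivot -12 → sign −
step 3: row/col 3 already zero → sign 0
signature = (1, 2, 1)

Answer: (1, 2, 1)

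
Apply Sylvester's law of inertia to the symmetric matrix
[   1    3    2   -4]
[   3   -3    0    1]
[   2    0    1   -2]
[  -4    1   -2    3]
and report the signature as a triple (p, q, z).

Answer: (2, 2, 0)

Derivation:
step 0: pivot 1 → sign +
step 1: pivot -12 → sign −
step 2: pivot 13/12 → sign +
step 3: pivot -3/13 → sign −
signature = (2, 2, 0)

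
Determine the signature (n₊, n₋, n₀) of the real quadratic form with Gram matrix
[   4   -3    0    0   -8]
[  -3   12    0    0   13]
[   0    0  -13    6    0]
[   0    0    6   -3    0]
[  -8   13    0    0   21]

step 0: pivot 4 → sign +
step 1: pivot 39/4 → sign +
step 2: pivot -13 → sign −
step 3: pivot -3/13 → sign −
step 4: pivot -1/39 → sign −
signature = (2, 3, 0)

Answer: (2, 3, 0)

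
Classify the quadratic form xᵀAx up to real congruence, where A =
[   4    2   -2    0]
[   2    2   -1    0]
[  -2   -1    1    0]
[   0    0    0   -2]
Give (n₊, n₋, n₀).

step 0: pivot 4 → sign +
step 1: pivot 1 → sign +
step 2: pivot -2 → sign −
step 3: row/col 3 already zero → sign 0
signature = (2, 1, 1)

Answer: (2, 1, 1)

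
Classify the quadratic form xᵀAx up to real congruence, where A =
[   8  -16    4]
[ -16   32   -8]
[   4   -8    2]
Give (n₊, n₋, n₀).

step 0: pivot 8 → sign +
step 1: row/col 1 already zero → sign 0
step 2: row/col 2 already zero → sign 0
signature = (1, 0, 2)

Answer: (1, 0, 2)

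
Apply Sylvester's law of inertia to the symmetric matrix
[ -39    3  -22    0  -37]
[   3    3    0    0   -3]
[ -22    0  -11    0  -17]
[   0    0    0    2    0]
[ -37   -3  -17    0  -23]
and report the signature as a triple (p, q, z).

step 0: pivot -39 → sign −
step 1: pivot 42/13 → sign +
step 2: pivot 11/21 → sign +
step 3: pivot 2 → sign +
step 4: pivot 3/11 → sign +
signature = (4, 1, 0)

Answer: (4, 1, 0)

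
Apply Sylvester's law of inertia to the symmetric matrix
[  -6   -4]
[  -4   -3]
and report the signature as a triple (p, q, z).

Answer: (0, 2, 0)

Derivation:
step 0: pivot -6 → sign −
step 1: pivot -1/3 → sign −
signature = (0, 2, 0)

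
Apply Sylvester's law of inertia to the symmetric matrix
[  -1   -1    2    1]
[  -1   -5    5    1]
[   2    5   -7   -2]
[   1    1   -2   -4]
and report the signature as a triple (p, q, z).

Answer: (0, 4, 0)

Derivation:
step 0: pivot -1 → sign −
step 1: pivot -4 → sign −
step 2: pivot -3/4 → sign −
step 3: pivot -3 → sign −
signature = (0, 4, 0)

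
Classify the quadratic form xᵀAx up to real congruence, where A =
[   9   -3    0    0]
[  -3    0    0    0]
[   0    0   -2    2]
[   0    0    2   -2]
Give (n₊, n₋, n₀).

step 0: pivot 9 → sign +
step 1: pivot -1 → sign −
step 2: pivot -2 → sign −
step 3: row/col 3 already zero → sign 0
signature = (1, 2, 1)

Answer: (1, 2, 1)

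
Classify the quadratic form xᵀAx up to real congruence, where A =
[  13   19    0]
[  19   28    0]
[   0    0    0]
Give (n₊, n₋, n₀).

Answer: (2, 0, 1)

Derivation:
step 0: pivot 13 → sign +
step 1: pivot 3/13 → sign +
step 2: row/col 2 already zero → sign 0
signature = (2, 0, 1)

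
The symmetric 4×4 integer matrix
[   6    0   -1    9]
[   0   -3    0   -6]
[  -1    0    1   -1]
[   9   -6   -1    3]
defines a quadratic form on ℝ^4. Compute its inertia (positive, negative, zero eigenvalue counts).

step 0: pivot 6 → sign +
step 1: pivot -3 → sign −
step 2: pivot 5/6 → sign +
step 3: pivot 6/5 → sign +
signature = (3, 1, 0)

Answer: (3, 1, 0)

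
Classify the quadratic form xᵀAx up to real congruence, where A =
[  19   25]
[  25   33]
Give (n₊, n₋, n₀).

Answer: (2, 0, 0)

Derivation:
step 0: pivot 19 → sign +
step 1: pivot 2/19 → sign +
signature = (2, 0, 0)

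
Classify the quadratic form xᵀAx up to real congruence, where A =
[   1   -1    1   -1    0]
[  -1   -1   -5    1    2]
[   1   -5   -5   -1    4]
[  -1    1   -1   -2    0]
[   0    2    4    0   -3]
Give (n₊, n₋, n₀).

step 0: pivot 1 → sign +
step 1: pivot -2 → sign −
step 2: pivot 2 → sign +
step 3: pivot -3 → sign −
step 4: pivot -1 → sign −
signature = (2, 3, 0)

Answer: (2, 3, 0)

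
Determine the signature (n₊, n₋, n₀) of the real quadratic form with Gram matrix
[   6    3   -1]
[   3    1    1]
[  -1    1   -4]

Answer: (2, 1, 0)

Derivation:
step 0: pivot 6 → sign +
step 1: pivot -1/2 → sign −
step 2: pivot 1/3 → sign +
signature = (2, 1, 0)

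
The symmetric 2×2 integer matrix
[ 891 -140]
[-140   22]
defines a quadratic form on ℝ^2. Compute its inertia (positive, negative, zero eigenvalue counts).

Answer: (2, 0, 0)

Derivation:
step 0: pivot 891 → sign +
step 1: pivot 2/891 → sign +
signature = (2, 0, 0)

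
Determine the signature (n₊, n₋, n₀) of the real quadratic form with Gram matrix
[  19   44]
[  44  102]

Answer: (2, 0, 0)

Derivation:
step 0: pivot 19 → sign +
step 1: pivot 2/19 → sign +
signature = (2, 0, 0)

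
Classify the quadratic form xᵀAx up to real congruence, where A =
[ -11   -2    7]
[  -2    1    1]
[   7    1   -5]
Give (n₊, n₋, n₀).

Answer: (1, 2, 0)

Derivation:
step 0: pivot -11 → sign −
step 1: pivot 15/11 → sign +
step 2: pivot -3/5 → sign −
signature = (1, 2, 0)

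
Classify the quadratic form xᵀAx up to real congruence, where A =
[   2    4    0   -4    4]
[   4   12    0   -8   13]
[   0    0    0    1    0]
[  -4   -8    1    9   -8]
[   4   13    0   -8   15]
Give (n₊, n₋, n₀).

step 0: pivot 2 → sign +
step 1: pivot 4 → sign +
step 2: pivot 1 → sign +
step 3: pivot -1 → sign −
step 4: pivot 3/4 → sign +
signature = (4, 1, 0)

Answer: (4, 1, 0)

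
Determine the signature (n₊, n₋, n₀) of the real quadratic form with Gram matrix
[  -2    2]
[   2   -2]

step 0: pivot -2 → sign −
step 1: row/col 1 already zero → sign 0
signature = (0, 1, 1)

Answer: (0, 1, 1)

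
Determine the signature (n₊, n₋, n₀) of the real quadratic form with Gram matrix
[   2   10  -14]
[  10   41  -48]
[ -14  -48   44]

step 0: pivot 2 → sign +
step 1: pivot -9 → sign −
step 2: pivot -2/9 → sign −
signature = (1, 2, 0)

Answer: (1, 2, 0)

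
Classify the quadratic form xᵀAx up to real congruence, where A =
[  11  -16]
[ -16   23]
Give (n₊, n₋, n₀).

step 0: pivot 11 → sign +
step 1: pivot -3/11 → sign −
signature = (1, 1, 0)

Answer: (1, 1, 0)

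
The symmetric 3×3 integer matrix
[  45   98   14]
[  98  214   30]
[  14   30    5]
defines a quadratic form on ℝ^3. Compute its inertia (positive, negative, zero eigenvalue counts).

Answer: (3, 0, 0)

Derivation:
step 0: pivot 45 → sign +
step 1: pivot 26/45 → sign +
step 2: pivot 3/13 → sign +
signature = (3, 0, 0)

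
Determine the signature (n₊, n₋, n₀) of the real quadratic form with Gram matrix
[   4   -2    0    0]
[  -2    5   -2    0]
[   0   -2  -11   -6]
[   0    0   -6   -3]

Answer: (2, 1, 1)

Derivation:
step 0: pivot 4 → sign +
step 1: pivot 4 → sign +
step 2: pivot -12 → sign −
step 3: row/col 3 already zero → sign 0
signature = (2, 1, 1)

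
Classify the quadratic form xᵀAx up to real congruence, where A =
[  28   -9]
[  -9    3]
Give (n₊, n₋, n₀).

step 0: pivot 28 → sign +
step 1: pivot 3/28 → sign +
signature = (2, 0, 0)

Answer: (2, 0, 0)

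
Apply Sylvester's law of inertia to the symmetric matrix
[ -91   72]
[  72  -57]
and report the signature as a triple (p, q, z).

Answer: (0, 2, 0)

Derivation:
step 0: pivot -91 → sign −
step 1: pivot -3/91 → sign −
signature = (0, 2, 0)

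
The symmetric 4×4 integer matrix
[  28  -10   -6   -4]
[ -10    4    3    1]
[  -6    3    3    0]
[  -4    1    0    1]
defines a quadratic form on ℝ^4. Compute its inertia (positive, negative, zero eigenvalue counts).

step 0: pivot 28 → sign +
step 1: pivot 3/7 → sign +
step 2: row/col 2 already zero → sign 0
step 3: row/col 3 already zero → sign 0
signature = (2, 0, 2)

Answer: (2, 0, 2)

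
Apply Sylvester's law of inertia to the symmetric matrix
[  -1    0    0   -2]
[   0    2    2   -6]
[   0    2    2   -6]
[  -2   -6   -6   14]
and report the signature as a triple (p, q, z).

Answer: (1, 1, 2)

Derivation:
step 0: pivot -1 → sign −
step 1: pivot 2 → sign +
step 2: row/col 2 already zero → sign 0
step 3: row/col 3 already zero → sign 0
signature = (1, 1, 2)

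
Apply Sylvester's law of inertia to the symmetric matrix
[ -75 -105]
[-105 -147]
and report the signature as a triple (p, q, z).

step 0: pivot -75 → sign −
step 1: row/col 1 already zero → sign 0
signature = (0, 1, 1)

Answer: (0, 1, 1)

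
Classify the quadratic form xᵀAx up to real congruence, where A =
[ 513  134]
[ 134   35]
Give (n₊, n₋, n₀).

step 0: pivot 513 → sign +
step 1: pivot -1/513 → sign −
signature = (1, 1, 0)

Answer: (1, 1, 0)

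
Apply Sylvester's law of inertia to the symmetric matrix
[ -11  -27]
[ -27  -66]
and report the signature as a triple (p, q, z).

step 0: pivot -11 → sign −
step 1: pivot 3/11 → sign +
signature = (1, 1, 0)

Answer: (1, 1, 0)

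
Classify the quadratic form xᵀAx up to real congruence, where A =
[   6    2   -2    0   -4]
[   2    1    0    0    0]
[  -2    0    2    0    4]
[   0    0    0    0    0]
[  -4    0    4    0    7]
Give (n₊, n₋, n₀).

step 0: pivot 6 → sign +
step 1: pivot 1/3 → sign +
step 2: pivot -1 → sign −
step 3: row/col 3 already zero → sign 0
step 4: row/col 4 already zero → sign 0
signature = (2, 1, 2)

Answer: (2, 1, 2)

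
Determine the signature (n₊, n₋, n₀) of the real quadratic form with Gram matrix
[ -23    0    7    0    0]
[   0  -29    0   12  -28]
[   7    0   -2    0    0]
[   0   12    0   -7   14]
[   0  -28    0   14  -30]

step 0: pivot -23 → sign −
step 1: pivot -29 → sign −
step 2: pivot 3/23 → sign +
step 3: pivot -59/29 → sign −
step 4: pivot -6/59 → sign −
signature = (1, 4, 0)

Answer: (1, 4, 0)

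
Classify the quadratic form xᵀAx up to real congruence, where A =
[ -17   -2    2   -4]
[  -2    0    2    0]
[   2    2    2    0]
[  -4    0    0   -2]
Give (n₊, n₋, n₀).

Answer: (1, 3, 0)

Derivation:
step 0: pivot -17 → sign −
step 1: pivot 4/17 → sign +
step 2: pivot -11 → sign −
step 3: pivot -6/11 → sign −
signature = (1, 3, 0)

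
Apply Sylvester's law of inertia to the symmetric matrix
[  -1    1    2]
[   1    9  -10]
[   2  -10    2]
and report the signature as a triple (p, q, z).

Answer: (1, 2, 0)

Derivation:
step 0: pivot -1 → sign −
step 1: pivot 10 → sign +
step 2: pivot -2/5 → sign −
signature = (1, 2, 0)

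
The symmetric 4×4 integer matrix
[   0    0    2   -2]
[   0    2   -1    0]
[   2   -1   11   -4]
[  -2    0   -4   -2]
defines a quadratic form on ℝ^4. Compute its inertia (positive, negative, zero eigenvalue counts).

step 0: pivot 2 → sign +
step 1: pivot 21/2 → sign +
step 2: pivot -8/21 → sign −
step 3: pivot 1/2 → sign +
signature = (3, 1, 0)

Answer: (3, 1, 0)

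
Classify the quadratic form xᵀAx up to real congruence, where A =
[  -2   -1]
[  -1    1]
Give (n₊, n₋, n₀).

Answer: (1, 1, 0)

Derivation:
step 0: pivot -2 → sign −
step 1: pivot 3/2 → sign +
signature = (1, 1, 0)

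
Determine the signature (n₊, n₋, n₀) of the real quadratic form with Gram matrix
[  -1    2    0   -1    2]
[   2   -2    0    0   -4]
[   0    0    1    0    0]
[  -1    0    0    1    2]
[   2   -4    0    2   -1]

step 0: pivot -1 → sign −
step 1: pivot 2 → sign +
step 2: pivot 1 → sign +
step 3: pivot 3 → sign +
step 4: row/col 4 already zero → sign 0
signature = (3, 1, 1)

Answer: (3, 1, 1)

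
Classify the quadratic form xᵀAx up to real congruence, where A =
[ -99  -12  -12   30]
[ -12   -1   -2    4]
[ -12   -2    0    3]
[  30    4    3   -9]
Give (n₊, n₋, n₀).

step 0: pivot -99 → sign −
step 1: pivot 5/11 → sign +
step 2: pivot 4/5 → sign +
step 3: pivot -1/4 → sign −
signature = (2, 2, 0)

Answer: (2, 2, 0)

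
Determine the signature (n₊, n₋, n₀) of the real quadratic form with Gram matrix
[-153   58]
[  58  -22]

Answer: (0, 2, 0)

Derivation:
step 0: pivot -153 → sign −
step 1: pivot -2/153 → sign −
signature = (0, 2, 0)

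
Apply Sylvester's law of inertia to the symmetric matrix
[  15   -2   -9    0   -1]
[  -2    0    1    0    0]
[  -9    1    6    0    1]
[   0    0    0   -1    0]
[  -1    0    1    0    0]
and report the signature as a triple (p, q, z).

step 0: pivot 15 → sign +
step 1: pivot -4/15 → sign −
step 2: pivot 3/4 → sign +
step 3: pivot -1 → sign −
step 4: pivot -1/3 → sign −
signature = (2, 3, 0)

Answer: (2, 3, 0)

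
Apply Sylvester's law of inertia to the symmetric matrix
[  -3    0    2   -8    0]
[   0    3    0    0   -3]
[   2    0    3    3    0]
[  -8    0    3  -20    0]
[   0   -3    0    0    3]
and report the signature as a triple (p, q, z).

Answer: (3, 1, 1)

Derivation:
step 0: pivot -3 → sign −
step 1: pivot 3 → sign +
step 2: pivot 13/3 → sign +
step 3: pivot 1/13 → sign +
step 4: row/col 4 already zero → sign 0
signature = (3, 1, 1)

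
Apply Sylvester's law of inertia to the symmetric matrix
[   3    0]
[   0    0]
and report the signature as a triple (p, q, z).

Answer: (1, 0, 1)

Derivation:
step 0: pivot 3 → sign +
step 1: row/col 1 already zero → sign 0
signature = (1, 0, 1)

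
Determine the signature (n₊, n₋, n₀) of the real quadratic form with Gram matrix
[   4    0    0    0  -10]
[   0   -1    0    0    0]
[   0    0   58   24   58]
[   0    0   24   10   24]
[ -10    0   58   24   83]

Answer: (3, 1, 1)

Derivation:
step 0: pivot 4 → sign +
step 1: pivot -1 → sign −
step 2: pivot 58 → sign +
step 3: pivot 2/29 → sign +
step 4: row/col 4 already zero → sign 0
signature = (3, 1, 1)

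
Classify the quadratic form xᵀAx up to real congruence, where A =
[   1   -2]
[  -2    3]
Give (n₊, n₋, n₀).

Answer: (1, 1, 0)

Derivation:
step 0: pivot 1 → sign +
step 1: pivot -1 → sign −
signature = (1, 1, 0)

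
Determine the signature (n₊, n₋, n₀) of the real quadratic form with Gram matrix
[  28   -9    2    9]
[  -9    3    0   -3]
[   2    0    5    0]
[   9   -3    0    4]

step 0: pivot 28 → sign +
step 1: pivot 3/28 → sign +
step 2: pivot 1 → sign +
step 3: pivot 1 → sign +
signature = (4, 0, 0)

Answer: (4, 0, 0)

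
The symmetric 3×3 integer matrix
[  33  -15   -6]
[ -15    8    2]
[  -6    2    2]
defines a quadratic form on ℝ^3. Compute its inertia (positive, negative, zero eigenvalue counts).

step 0: pivot 33 → sign +
step 1: pivot 13/11 → sign +
step 2: pivot 6/13 → sign +
signature = (3, 0, 0)

Answer: (3, 0, 0)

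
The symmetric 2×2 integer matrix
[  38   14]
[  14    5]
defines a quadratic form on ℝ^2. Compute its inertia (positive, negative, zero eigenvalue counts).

step 0: pivot 38 → sign +
step 1: pivot -3/19 → sign −
signature = (1, 1, 0)

Answer: (1, 1, 0)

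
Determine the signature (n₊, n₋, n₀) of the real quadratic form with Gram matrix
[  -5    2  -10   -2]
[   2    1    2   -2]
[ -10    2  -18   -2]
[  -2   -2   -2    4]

Answer: (2, 2, 0)

Derivation:
step 0: pivot -5 → sign −
step 1: pivot 9/5 → sign +
step 2: pivot -2/9 → sign −
step 3: pivot 6 → sign +
signature = (2, 2, 0)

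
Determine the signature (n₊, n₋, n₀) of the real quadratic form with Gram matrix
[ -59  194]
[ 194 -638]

Answer: (0, 2, 0)

Derivation:
step 0: pivot -59 → sign −
step 1: pivot -6/59 → sign −
signature = (0, 2, 0)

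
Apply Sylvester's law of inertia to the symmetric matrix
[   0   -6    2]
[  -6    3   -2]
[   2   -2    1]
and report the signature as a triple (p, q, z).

Answer: (1, 1, 1)

Derivation:
step 0: pivot 3 → sign +
step 1: pivot -12 → sign −
step 2: row/col 2 already zero → sign 0
signature = (1, 1, 1)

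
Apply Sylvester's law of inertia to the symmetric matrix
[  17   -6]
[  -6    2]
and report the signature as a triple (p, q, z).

step 0: pivot 17 → sign +
step 1: pivot -2/17 → sign −
signature = (1, 1, 0)

Answer: (1, 1, 0)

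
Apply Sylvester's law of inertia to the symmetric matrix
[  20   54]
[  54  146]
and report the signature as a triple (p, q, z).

Answer: (2, 0, 0)

Derivation:
step 0: pivot 20 → sign +
step 1: pivot 1/5 → sign +
signature = (2, 0, 0)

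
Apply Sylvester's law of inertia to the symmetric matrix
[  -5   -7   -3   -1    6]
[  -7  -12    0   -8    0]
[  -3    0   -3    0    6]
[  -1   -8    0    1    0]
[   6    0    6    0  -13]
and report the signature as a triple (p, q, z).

Answer: (1, 4, 0)

Derivation:
step 0: pivot -5 → sign −
step 1: pivot -11/5 → sign −
step 2: pivot 75/11 → sign +
step 3: pivot -3/25 → sign −
step 4: pivot -1 → sign −
signature = (1, 4, 0)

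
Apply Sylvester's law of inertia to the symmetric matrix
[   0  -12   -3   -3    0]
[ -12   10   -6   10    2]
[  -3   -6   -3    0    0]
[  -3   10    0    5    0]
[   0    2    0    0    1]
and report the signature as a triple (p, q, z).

Answer: (3, 2, 0)

Derivation:
step 0: pivot 10 → sign +
step 1: pivot -72/5 → sign −
step 2: pivot 5/8 → sign +
step 3: pivot 2/5 → sign +
step 4: pivot -1 → sign −
signature = (3, 2, 0)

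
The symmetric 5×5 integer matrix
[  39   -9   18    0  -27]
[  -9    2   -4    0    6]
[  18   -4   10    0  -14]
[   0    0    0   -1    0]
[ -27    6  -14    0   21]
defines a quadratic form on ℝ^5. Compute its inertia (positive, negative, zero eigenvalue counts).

Answer: (3, 2, 0)

Derivation:
step 0: pivot 39 → sign +
step 1: pivot -1/13 → sign −
step 2: pivot 2 → sign +
step 3: pivot -1 → sign −
step 4: pivot 1 → sign +
signature = (3, 2, 0)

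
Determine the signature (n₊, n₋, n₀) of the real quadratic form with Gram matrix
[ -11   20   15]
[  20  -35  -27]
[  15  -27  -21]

Answer: (1, 2, 0)

Derivation:
step 0: pivot -11 → sign −
step 1: pivot 15/11 → sign +
step 2: pivot -3/5 → sign −
signature = (1, 2, 0)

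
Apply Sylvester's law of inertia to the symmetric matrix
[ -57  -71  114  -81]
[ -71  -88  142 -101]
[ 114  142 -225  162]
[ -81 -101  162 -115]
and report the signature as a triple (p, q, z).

Answer: (3, 1, 0)

Derivation:
step 0: pivot -57 → sign −
step 1: pivot 25/57 → sign +
step 2: pivot 3 → sign +
step 3: pivot 2/25 → sign +
signature = (3, 1, 0)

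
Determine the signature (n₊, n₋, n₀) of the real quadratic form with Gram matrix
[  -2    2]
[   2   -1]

Answer: (1, 1, 0)

Derivation:
step 0: pivot -2 → sign −
step 1: pivot 1 → sign +
signature = (1, 1, 0)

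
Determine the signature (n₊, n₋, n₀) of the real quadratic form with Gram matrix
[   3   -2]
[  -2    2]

Answer: (2, 0, 0)

Derivation:
step 0: pivot 3 → sign +
step 1: pivot 2/3 → sign +
signature = (2, 0, 0)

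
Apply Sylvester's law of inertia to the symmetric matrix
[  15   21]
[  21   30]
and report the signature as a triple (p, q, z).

Answer: (2, 0, 0)

Derivation:
step 0: pivot 15 → sign +
step 1: pivot 3/5 → sign +
signature = (2, 0, 0)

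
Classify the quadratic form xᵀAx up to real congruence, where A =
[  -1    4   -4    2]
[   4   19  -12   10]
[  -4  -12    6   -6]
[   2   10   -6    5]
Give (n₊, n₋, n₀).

Answer: (2, 2, 0)

Derivation:
step 0: pivot -1 → sign −
step 1: pivot 35 → sign +
step 2: pivot -2/5 → sign −
step 3: pivot 1/7 → sign +
signature = (2, 2, 0)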